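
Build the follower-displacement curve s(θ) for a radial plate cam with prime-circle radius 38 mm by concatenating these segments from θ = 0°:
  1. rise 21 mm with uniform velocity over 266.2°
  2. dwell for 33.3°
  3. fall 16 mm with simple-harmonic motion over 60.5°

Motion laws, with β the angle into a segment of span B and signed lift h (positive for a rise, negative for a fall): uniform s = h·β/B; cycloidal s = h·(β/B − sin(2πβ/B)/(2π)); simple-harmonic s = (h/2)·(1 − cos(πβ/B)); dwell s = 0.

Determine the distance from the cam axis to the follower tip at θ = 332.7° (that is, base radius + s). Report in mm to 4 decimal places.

seg 1 [0°–266.2°] uniform, h=21: full span → s += 21 → s = 21.0000
seg 2 [266.2°–299.5°] dwell: s stays 21.0000
seg 3 [299.5°–360°] simple-harmonic, h=-16: θ=332.7° here. β=33.2, B=60.5. -16/2·(1 − cos(π·0.5488)) = -9.2207 → s = 11.7793
radial distance = base radius + s = 38 + 11.7793 = 49.7793

49.7793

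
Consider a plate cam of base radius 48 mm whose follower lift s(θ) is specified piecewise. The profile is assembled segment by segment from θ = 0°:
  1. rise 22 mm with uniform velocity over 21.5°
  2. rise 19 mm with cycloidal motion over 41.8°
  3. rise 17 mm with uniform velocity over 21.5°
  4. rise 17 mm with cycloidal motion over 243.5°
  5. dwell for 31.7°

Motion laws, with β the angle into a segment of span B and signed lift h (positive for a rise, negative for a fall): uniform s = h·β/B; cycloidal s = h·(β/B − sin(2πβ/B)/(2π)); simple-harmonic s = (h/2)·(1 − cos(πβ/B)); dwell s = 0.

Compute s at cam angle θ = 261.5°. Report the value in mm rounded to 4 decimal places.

seg 1 [0°–21.5°] uniform, h=22: full span → s += 22 → s = 22.0000
seg 2 [21.5°–63.3°] cycloidal, h=19: full span → s += 19 → s = 41.0000
seg 3 [63.3°–84.8°] uniform, h=17: full span → s += 17 → s = 58.0000
seg 4 [84.8°–328.3°] cycloidal, h=17: θ=261.5° here. β=176.7, B=243.5. 17·(0.7257 − sin(2π·0.7257)/(2π)) = 15.0104 → s = 73.0104

73.0104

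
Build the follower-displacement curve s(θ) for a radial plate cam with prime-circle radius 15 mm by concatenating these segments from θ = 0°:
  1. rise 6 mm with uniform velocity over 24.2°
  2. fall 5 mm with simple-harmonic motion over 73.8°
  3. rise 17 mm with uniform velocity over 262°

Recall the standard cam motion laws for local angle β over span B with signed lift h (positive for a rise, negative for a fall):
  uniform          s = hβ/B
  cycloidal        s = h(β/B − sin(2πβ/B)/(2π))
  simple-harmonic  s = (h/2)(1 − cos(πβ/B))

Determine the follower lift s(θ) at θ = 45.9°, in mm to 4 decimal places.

seg 1 [0°–24.2°] uniform, h=6: full span → s += 6 → s = 6.0000
seg 2 [24.2°–98°] simple-harmonic, h=-5: θ=45.9° here. β=21.7, B=73.8. -5/2·(1 − cos(π·0.2940)) = -0.9929 → s = 5.0071

5.0071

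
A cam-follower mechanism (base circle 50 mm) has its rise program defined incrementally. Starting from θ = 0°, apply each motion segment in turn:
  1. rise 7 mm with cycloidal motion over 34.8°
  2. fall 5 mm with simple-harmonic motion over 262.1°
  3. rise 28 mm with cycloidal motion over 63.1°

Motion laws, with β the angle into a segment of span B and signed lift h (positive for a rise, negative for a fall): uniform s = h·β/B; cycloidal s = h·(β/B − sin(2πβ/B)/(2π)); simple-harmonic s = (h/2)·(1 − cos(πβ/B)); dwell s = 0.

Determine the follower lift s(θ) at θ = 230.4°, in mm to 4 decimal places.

seg 1 [0°–34.8°] cycloidal, h=7: full span → s += 7 → s = 7.0000
seg 2 [34.8°–296.9°] simple-harmonic, h=-5: θ=230.4° here. β=195.6, B=262.1. -5/2·(1 − cos(π·0.7463)) = -4.2470 → s = 2.7530

2.7530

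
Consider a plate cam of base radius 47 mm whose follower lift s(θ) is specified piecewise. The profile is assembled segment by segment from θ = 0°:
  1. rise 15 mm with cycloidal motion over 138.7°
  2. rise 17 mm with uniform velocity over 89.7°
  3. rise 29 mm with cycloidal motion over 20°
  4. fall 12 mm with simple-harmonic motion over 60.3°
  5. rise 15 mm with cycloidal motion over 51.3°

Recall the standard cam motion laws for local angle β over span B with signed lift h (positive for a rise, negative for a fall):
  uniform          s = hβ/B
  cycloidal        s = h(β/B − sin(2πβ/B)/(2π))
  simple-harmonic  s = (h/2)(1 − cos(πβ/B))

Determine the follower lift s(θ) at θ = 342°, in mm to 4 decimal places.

seg 1 [0°–138.7°] cycloidal, h=15: full span → s += 15 → s = 15.0000
seg 2 [138.7°–228.4°] uniform, h=17: full span → s += 17 → s = 32.0000
seg 3 [228.4°–248.4°] cycloidal, h=29: full span → s += 29 → s = 61.0000
seg 4 [248.4°–308.7°] simple-harmonic, h=-12: full span → s += -12 → s = 49.0000
seg 5 [308.7°–360°] cycloidal, h=15: θ=342° here. β=33.3, B=51.3. 15·(0.6491 − sin(2π·0.6491)/(2π)) = 11.6605 → s = 60.6605

60.6605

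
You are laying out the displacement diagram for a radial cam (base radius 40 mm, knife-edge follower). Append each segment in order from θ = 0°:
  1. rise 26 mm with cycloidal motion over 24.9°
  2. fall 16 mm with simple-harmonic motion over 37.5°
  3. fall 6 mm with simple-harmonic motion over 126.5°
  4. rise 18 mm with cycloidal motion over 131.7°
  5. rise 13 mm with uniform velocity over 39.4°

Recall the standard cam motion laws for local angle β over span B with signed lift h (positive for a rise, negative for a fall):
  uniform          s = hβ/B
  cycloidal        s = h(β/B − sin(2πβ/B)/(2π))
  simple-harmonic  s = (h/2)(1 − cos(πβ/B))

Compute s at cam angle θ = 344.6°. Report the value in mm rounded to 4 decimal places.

seg 1 [0°–24.9°] cycloidal, h=26: full span → s += 26 → s = 26.0000
seg 2 [24.9°–62.4°] simple-harmonic, h=-16: full span → s += -16 → s = 10.0000
seg 3 [62.4°–188.9°] simple-harmonic, h=-6: full span → s += -6 → s = 4.0000
seg 4 [188.9°–320.6°] cycloidal, h=18: full span → s += 18 → s = 22.0000
seg 5 [320.6°–360°] uniform, h=13: θ=344.6° here. β=24, B=39.4. 13·24/39.4 = 7.9188 → s = 29.9188

29.9188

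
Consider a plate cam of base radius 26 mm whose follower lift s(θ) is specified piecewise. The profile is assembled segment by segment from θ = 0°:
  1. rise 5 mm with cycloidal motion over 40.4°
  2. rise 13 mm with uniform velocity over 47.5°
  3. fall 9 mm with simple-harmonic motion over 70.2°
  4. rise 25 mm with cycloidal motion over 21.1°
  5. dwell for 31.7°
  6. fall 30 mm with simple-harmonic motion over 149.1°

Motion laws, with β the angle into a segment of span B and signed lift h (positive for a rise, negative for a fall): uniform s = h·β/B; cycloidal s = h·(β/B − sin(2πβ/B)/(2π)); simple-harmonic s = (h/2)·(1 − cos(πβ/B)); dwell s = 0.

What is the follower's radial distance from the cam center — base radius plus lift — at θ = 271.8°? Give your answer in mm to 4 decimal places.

seg 1 [0°–40.4°] cycloidal, h=5: full span → s += 5 → s = 5.0000
seg 2 [40.4°–87.9°] uniform, h=13: full span → s += 13 → s = 18.0000
seg 3 [87.9°–158.1°] simple-harmonic, h=-9: full span → s += -9 → s = 9.0000
seg 4 [158.1°–179.2°] cycloidal, h=25: full span → s += 25 → s = 34.0000
seg 5 [179.2°–210.9°] dwell: s stays 34.0000
seg 6 [210.9°–360°] simple-harmonic, h=-30: θ=271.8° here. β=60.9, B=149.1. -30/2·(1 − cos(π·0.4085)) = -10.7451 → s = 23.2549
radial distance = base radius + s = 26 + 23.2549 = 49.2549

49.2549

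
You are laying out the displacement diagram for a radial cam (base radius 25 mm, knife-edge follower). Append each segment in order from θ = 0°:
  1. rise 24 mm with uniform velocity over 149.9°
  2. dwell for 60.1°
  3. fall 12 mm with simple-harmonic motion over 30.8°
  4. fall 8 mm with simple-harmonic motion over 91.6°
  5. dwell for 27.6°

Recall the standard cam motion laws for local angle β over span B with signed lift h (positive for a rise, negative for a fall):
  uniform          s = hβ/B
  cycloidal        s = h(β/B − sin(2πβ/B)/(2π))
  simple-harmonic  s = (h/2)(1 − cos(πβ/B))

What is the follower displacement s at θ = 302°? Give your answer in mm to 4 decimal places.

seg 1 [0°–149.9°] uniform, h=24: full span → s += 24 → s = 24.0000
seg 2 [149.9°–210°] dwell: s stays 24.0000
seg 3 [210°–240.8°] simple-harmonic, h=-12: full span → s += -12 → s = 12.0000
seg 4 [240.8°–332.4°] simple-harmonic, h=-8: θ=302° here. β=61.2, B=91.6. -8/2·(1 − cos(π·0.6681)) = -6.0158 → s = 5.9842

5.9842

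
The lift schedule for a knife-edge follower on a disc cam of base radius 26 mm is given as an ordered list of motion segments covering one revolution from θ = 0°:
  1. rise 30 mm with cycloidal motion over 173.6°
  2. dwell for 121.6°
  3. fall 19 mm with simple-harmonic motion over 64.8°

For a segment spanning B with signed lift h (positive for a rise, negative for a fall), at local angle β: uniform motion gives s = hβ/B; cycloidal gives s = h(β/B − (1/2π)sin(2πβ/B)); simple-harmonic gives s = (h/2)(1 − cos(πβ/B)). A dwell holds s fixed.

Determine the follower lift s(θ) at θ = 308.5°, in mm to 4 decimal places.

seg 1 [0°–173.6°] cycloidal, h=30: full span → s += 30 → s = 30.0000
seg 2 [173.6°–295.2°] dwell: s stays 30.0000
seg 3 [295.2°–360°] simple-harmonic, h=-19: θ=308.5° here. β=13.3, B=64.8. -19/2·(1 − cos(π·0.2052)) = -1.9074 → s = 28.0926

28.0926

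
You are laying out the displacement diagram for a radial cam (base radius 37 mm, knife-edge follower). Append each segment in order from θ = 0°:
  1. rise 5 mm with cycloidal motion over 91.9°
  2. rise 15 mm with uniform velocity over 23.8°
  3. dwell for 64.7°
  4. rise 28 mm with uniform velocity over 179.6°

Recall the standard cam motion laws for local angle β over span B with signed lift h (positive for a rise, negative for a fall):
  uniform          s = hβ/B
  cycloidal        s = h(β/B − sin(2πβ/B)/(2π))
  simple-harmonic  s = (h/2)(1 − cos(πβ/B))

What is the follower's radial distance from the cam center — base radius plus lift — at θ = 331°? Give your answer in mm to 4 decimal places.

seg 1 [0°–91.9°] cycloidal, h=5: full span → s += 5 → s = 5.0000
seg 2 [91.9°–115.7°] uniform, h=15: full span → s += 15 → s = 20.0000
seg 3 [115.7°–180.4°] dwell: s stays 20.0000
seg 4 [180.4°–360°] uniform, h=28: θ=331° here. β=150.6, B=179.6. 28·150.6/179.6 = 23.4788 → s = 43.4788
radial distance = base radius + s = 37 + 43.4788 = 80.4788

80.4788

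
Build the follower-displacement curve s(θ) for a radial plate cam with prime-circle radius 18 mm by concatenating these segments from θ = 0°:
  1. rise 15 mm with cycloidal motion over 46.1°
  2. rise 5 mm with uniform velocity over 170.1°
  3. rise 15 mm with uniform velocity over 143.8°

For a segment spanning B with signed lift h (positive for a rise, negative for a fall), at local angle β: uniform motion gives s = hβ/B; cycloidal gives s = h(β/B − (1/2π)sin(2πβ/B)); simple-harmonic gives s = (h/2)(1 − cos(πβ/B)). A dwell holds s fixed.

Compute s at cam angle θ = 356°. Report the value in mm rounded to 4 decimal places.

seg 1 [0°–46.1°] cycloidal, h=15: full span → s += 15 → s = 15.0000
seg 2 [46.1°–216.2°] uniform, h=5: full span → s += 5 → s = 20.0000
seg 3 [216.2°–360°] uniform, h=15: θ=356° here. β=139.8, B=143.8. 15·139.8/143.8 = 14.5828 → s = 34.5828

34.5828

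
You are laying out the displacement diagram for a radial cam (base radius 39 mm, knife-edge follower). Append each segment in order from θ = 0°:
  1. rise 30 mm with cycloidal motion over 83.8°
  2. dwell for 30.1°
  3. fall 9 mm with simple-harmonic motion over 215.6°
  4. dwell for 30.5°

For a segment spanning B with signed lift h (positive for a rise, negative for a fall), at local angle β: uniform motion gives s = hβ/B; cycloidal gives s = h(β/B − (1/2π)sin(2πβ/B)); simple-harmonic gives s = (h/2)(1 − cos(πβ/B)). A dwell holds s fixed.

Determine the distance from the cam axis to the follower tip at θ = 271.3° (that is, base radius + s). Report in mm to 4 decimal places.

seg 1 [0°–83.8°] cycloidal, h=30: full span → s += 30 → s = 30.0000
seg 2 [83.8°–113.9°] dwell: s stays 30.0000
seg 3 [113.9°–329.5°] simple-harmonic, h=-9: θ=271.3° here. β=157.4, B=215.6. -9/2·(1 − cos(π·0.7301)) = -7.4765 → s = 22.5235
radial distance = base radius + s = 39 + 22.5235 = 61.5235

61.5235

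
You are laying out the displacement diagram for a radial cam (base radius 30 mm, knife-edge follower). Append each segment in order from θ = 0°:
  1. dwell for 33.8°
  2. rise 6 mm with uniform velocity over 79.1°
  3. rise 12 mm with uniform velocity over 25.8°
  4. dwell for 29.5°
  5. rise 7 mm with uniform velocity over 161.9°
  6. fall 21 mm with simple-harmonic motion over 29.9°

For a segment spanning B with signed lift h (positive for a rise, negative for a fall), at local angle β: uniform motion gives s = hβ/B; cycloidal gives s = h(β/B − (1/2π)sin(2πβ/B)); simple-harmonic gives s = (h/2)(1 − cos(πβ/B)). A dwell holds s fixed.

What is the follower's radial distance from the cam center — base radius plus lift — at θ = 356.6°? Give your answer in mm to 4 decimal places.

seg 1 [0°–33.8°] dwell: s stays 0.0000
seg 2 [33.8°–112.9°] uniform, h=6: full span → s += 6 → s = 6.0000
seg 3 [112.9°–138.7°] uniform, h=12: full span → s += 12 → s = 18.0000
seg 4 [138.7°–168.2°] dwell: s stays 18.0000
seg 5 [168.2°–330.1°] uniform, h=7: full span → s += 7 → s = 25.0000
seg 6 [330.1°–360°] simple-harmonic, h=-21: θ=356.6° here. β=26.5, B=29.9. -21/2·(1 − cos(π·0.8863)) = -20.3371 → s = 4.6629
radial distance = base radius + s = 30 + 4.6629 = 34.6629

34.6629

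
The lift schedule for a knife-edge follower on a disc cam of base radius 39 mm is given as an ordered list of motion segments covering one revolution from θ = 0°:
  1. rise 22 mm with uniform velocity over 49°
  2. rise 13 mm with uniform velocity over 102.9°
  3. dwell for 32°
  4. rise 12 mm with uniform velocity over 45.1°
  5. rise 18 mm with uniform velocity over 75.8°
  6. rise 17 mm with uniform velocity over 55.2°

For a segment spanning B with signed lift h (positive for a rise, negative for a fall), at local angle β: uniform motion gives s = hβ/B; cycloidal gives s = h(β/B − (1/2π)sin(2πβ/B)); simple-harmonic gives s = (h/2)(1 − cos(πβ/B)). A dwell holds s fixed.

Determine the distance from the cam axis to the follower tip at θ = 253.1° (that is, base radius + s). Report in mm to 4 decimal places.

seg 1 [0°–49°] uniform, h=22: full span → s += 22 → s = 22.0000
seg 2 [49°–151.9°] uniform, h=13: full span → s += 13 → s = 35.0000
seg 3 [151.9°–183.9°] dwell: s stays 35.0000
seg 4 [183.9°–229°] uniform, h=12: full span → s += 12 → s = 47.0000
seg 5 [229°–304.8°] uniform, h=18: θ=253.1° here. β=24.1, B=75.8. 18·24.1/75.8 = 5.7230 → s = 52.7230
radial distance = base radius + s = 39 + 52.7230 = 91.7230

91.7230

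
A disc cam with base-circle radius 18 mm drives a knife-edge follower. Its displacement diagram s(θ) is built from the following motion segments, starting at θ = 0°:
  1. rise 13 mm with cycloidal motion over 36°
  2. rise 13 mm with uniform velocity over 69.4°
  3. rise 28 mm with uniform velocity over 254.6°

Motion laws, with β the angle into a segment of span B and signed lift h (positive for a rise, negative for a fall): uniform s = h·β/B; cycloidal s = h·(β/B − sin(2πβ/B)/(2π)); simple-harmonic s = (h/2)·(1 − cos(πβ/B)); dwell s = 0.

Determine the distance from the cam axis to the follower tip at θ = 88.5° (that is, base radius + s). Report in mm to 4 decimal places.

seg 1 [0°–36°] cycloidal, h=13: full span → s += 13 → s = 13.0000
seg 2 [36°–105.4°] uniform, h=13: θ=88.5° here. β=52.5, B=69.4. 13·52.5/69.4 = 9.8343 → s = 22.8343
radial distance = base radius + s = 18 + 22.8343 = 40.8343

40.8343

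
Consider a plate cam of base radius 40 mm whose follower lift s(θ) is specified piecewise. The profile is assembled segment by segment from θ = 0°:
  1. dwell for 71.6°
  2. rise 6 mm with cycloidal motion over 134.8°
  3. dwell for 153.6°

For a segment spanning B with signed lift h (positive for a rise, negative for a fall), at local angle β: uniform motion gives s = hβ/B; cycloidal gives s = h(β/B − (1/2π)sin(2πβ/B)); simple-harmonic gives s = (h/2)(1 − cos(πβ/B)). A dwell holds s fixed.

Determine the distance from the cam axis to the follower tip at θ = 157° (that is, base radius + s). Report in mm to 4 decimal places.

seg 1 [0°–71.6°] dwell: s stays 0.0000
seg 2 [71.6°–206.4°] cycloidal, h=6: θ=157° here. β=85.4, B=134.8. 6·(0.6335 − sin(2π·0.6335)/(2π)) = 4.5116 → s = 4.5116
radial distance = base radius + s = 40 + 4.5116 = 44.5116

44.5116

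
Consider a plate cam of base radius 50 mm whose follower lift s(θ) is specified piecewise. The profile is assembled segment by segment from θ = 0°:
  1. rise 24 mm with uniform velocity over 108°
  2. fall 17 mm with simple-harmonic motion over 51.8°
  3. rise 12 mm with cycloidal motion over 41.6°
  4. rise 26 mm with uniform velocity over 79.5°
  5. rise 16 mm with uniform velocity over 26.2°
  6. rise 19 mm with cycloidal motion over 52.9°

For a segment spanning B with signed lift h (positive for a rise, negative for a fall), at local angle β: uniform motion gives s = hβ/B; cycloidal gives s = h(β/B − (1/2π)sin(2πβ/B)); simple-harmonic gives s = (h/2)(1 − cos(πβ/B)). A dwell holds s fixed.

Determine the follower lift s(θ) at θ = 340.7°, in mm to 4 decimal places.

seg 1 [0°–108°] uniform, h=24: full span → s += 24 → s = 24.0000
seg 2 [108°–159.8°] simple-harmonic, h=-17: full span → s += -17 → s = 7.0000
seg 3 [159.8°–201.4°] cycloidal, h=12: full span → s += 12 → s = 19.0000
seg 4 [201.4°–280.9°] uniform, h=26: full span → s += 26 → s = 45.0000
seg 5 [280.9°–307.1°] uniform, h=16: full span → s += 16 → s = 61.0000
seg 6 [307.1°–360°] cycloidal, h=19: θ=340.7° here. β=33.6, B=52.9. 19·(0.6352 − sin(2π·0.6352)/(2π)) = 14.3384 → s = 75.3384

75.3384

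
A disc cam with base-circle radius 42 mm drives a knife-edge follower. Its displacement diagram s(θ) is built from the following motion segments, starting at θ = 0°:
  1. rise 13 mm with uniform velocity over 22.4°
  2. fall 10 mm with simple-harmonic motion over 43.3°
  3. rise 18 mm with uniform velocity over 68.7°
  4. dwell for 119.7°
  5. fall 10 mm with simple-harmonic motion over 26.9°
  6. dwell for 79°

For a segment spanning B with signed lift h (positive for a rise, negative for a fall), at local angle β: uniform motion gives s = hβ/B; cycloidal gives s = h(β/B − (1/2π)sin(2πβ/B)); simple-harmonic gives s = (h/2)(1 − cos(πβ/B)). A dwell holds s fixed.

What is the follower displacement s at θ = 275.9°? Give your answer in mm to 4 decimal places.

seg 1 [0°–22.4°] uniform, h=13: full span → s += 13 → s = 13.0000
seg 2 [22.4°–65.7°] simple-harmonic, h=-10: full span → s += -10 → s = 3.0000
seg 3 [65.7°–134.4°] uniform, h=18: full span → s += 18 → s = 21.0000
seg 4 [134.4°–254.1°] dwell: s stays 21.0000
seg 5 [254.1°–281°] simple-harmonic, h=-10: θ=275.9° here. β=21.8, B=26.9. -10/2·(1 − cos(π·0.8104)) = -9.1390 → s = 11.8610

11.8610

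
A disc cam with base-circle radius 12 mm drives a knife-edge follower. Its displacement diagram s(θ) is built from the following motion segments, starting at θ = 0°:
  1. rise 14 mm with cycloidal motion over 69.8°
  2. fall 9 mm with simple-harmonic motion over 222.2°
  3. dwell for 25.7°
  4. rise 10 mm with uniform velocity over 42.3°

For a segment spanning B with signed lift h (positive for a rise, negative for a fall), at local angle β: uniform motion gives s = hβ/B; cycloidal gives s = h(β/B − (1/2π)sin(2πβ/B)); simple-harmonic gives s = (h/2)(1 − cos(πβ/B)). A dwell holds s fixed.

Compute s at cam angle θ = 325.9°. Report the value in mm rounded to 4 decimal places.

seg 1 [0°–69.8°] cycloidal, h=14: full span → s += 14 → s = 14.0000
seg 2 [69.8°–292°] simple-harmonic, h=-9: full span → s += -9 → s = 5.0000
seg 3 [292°–317.7°] dwell: s stays 5.0000
seg 4 [317.7°–360°] uniform, h=10: θ=325.9° here. β=8.2, B=42.3. 10·8.2/42.3 = 1.9385 → s = 6.9385

6.9385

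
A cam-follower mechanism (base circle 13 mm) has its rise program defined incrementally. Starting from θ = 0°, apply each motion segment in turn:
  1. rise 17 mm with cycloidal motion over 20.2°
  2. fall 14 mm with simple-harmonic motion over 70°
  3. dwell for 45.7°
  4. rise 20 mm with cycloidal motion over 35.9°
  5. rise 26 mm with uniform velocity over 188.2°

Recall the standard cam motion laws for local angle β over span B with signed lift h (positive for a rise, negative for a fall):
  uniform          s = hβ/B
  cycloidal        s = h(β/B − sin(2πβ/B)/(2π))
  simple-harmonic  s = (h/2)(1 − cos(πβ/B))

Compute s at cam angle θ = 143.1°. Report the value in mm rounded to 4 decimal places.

seg 1 [0°–20.2°] cycloidal, h=17: full span → s += 17 → s = 17.0000
seg 2 [20.2°–90.2°] simple-harmonic, h=-14: full span → s += -14 → s = 3.0000
seg 3 [90.2°–135.9°] dwell: s stays 3.0000
seg 4 [135.9°–171.8°] cycloidal, h=20: θ=143.1° here. β=7.2, B=35.9. 20·(0.2006 − sin(2π·0.2006)/(2π)) = 0.9804 → s = 3.9804

3.9804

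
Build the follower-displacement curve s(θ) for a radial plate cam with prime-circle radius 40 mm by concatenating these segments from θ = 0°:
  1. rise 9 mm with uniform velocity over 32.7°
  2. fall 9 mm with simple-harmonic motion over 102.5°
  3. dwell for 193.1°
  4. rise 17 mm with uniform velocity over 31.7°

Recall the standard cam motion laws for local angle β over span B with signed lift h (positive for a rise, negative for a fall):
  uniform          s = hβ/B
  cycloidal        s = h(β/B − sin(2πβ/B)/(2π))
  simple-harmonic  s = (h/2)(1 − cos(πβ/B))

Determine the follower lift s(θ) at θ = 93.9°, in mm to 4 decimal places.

seg 1 [0°–32.7°] uniform, h=9: full span → s += 9 → s = 9.0000
seg 2 [32.7°–135.2°] simple-harmonic, h=-9: θ=93.9° here. β=61.2, B=102.5. -9/2·(1 − cos(π·0.5971)) = -5.8512 → s = 3.1488

3.1488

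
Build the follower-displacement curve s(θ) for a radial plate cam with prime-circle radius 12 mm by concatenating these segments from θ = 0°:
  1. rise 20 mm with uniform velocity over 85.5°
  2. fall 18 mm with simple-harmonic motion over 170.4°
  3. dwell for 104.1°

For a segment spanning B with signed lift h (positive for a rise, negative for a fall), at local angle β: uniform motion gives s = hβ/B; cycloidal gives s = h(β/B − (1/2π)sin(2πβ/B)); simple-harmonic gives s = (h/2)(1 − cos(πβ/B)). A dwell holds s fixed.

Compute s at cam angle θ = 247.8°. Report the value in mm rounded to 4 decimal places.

seg 1 [0°–85.5°] uniform, h=20: full span → s += 20 → s = 20.0000
seg 2 [85.5°–255.9°] simple-harmonic, h=-18: θ=247.8° here. β=162.3, B=170.4. -18/2·(1 − cos(π·0.9525)) = -17.8998 → s = 2.1002

2.1002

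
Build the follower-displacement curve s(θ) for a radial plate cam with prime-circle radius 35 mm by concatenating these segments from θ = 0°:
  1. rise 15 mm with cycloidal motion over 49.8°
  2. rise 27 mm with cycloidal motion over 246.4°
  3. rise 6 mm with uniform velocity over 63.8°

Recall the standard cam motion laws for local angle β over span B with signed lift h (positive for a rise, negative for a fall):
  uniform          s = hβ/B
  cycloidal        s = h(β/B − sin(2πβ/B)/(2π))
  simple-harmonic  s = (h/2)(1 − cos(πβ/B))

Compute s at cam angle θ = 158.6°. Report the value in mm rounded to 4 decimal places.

seg 1 [0°–49.8°] cycloidal, h=15: full span → s += 15 → s = 15.0000
seg 2 [49.8°–296.2°] cycloidal, h=27: θ=158.6° here. β=108.8, B=246.4. 27·(0.4416 − sin(2π·0.4416)/(2π)) = 10.3794 → s = 25.3794

25.3794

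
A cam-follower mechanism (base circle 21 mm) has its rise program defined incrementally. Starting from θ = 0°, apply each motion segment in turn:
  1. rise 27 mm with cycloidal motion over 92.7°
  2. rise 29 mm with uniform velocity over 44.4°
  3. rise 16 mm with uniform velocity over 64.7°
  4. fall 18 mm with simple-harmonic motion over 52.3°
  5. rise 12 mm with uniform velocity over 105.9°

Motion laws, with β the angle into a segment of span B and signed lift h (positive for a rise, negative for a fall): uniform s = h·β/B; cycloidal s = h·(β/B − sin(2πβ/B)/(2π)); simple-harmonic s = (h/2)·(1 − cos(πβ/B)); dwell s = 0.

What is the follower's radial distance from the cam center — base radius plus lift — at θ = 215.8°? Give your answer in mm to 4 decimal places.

seg 1 [0°–92.7°] cycloidal, h=27: full span → s += 27 → s = 27.0000
seg 2 [92.7°–137.1°] uniform, h=29: full span → s += 29 → s = 56.0000
seg 3 [137.1°–201.8°] uniform, h=16: full span → s += 16 → s = 72.0000
seg 4 [201.8°–254.1°] simple-harmonic, h=-18: θ=215.8° here. β=14, B=52.3. -18/2·(1 − cos(π·0.2677)) = -2.9993 → s = 69.0007
radial distance = base radius + s = 21 + 69.0007 = 90.0007

90.0007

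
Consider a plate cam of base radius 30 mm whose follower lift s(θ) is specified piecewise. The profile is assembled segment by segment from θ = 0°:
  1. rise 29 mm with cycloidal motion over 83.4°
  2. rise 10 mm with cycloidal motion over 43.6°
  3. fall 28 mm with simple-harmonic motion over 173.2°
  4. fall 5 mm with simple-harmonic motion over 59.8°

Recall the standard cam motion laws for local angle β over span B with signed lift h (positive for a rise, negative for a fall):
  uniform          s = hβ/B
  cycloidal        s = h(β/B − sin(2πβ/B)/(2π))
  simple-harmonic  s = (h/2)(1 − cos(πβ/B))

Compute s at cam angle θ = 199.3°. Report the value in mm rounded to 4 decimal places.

seg 1 [0°–83.4°] cycloidal, h=29: full span → s += 29 → s = 29.0000
seg 2 [83.4°–127°] cycloidal, h=10: full span → s += 10 → s = 39.0000
seg 3 [127°–300.2°] simple-harmonic, h=-28: θ=199.3° here. β=72.3, B=173.2. -28/2·(1 − cos(π·0.4174)) = -10.4092 → s = 28.5908

28.5908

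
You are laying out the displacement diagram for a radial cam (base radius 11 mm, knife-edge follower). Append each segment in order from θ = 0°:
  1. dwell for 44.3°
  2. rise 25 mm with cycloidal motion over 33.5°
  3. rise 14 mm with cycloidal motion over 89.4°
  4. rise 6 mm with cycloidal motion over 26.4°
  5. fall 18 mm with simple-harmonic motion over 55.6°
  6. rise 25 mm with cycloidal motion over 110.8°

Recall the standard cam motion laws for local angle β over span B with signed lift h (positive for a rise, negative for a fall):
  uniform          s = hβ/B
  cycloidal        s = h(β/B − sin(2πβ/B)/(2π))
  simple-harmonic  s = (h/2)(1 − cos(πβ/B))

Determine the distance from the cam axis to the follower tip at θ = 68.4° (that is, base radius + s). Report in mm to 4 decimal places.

seg 1 [0°–44.3°] dwell: s stays 0.0000
seg 2 [44.3°–77.8°] cycloidal, h=25: θ=68.4° here. β=24.1, B=33.5. 25·(0.7194 − sin(2π·0.7194)/(2π)) = 21.8906 → s = 21.8906
radial distance = base radius + s = 11 + 21.8906 = 32.8906

32.8906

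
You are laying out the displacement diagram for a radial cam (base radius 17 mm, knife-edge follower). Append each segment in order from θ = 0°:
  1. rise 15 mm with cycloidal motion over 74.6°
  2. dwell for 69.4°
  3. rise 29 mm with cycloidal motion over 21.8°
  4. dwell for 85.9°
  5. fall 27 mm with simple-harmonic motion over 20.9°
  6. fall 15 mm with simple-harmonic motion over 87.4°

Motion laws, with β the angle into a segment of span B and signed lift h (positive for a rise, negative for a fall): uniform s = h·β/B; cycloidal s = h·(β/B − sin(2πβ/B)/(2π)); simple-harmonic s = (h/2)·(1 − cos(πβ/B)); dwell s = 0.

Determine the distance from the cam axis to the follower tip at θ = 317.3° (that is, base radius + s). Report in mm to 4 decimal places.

seg 1 [0°–74.6°] cycloidal, h=15: full span → s += 15 → s = 15.0000
seg 2 [74.6°–144°] dwell: s stays 15.0000
seg 3 [144°–165.8°] cycloidal, h=29: full span → s += 29 → s = 44.0000
seg 4 [165.8°–251.7°] dwell: s stays 44.0000
seg 5 [251.7°–272.6°] simple-harmonic, h=-27: full span → s += -27 → s = 17.0000
seg 6 [272.6°–360°] simple-harmonic, h=-15: θ=317.3° here. β=44.7, B=87.4. -15/2·(1 − cos(π·0.5114)) = -7.7695 → s = 9.2305
radial distance = base radius + s = 17 + 9.2305 = 26.2305

26.2305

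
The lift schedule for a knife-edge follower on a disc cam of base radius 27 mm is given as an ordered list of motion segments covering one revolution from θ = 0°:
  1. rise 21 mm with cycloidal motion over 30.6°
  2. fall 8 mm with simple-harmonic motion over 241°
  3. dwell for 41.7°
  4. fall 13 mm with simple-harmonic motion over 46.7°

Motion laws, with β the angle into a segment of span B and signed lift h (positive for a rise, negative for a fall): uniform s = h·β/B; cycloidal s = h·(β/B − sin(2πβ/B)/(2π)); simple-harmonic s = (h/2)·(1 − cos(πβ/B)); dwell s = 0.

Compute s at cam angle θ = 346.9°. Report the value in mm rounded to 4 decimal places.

seg 1 [0°–30.6°] cycloidal, h=21: full span → s += 21 → s = 21.0000
seg 2 [30.6°–271.6°] simple-harmonic, h=-8: full span → s += -8 → s = 13.0000
seg 3 [271.6°–313.3°] dwell: s stays 13.0000
seg 4 [313.3°–360°] simple-harmonic, h=-13: θ=346.9° here. β=33.6, B=46.7. -13/2·(1 − cos(π·0.7195)) = -10.6352 → s = 2.3648

2.3648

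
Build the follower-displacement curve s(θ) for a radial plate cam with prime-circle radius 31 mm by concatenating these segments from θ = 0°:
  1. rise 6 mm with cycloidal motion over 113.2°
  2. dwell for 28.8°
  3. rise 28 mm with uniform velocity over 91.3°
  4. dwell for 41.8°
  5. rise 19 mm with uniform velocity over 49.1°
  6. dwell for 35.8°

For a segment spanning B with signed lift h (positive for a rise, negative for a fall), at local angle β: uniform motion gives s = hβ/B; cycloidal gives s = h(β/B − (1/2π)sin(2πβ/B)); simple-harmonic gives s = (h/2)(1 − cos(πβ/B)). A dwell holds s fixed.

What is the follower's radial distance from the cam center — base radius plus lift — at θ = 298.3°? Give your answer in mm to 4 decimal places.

seg 1 [0°–113.2°] cycloidal, h=6: full span → s += 6 → s = 6.0000
seg 2 [113.2°–142°] dwell: s stays 6.0000
seg 3 [142°–233.3°] uniform, h=28: full span → s += 28 → s = 34.0000
seg 4 [233.3°–275.1°] dwell: s stays 34.0000
seg 5 [275.1°–324.2°] uniform, h=19: θ=298.3° here. β=23.2, B=49.1. 19·23.2/49.1 = 8.9776 → s = 42.9776
radial distance = base radius + s = 31 + 42.9776 = 73.9776

73.9776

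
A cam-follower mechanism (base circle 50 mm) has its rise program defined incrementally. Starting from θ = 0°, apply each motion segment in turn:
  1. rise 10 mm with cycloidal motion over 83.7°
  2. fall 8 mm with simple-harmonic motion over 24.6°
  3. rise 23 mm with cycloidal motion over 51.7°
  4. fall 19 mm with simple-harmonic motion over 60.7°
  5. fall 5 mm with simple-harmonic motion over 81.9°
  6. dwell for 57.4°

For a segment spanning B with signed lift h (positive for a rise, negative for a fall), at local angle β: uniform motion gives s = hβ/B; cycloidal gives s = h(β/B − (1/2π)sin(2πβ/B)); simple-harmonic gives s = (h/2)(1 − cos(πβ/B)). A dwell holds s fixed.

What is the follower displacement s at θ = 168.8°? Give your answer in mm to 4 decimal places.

seg 1 [0°–83.7°] cycloidal, h=10: full span → s += 10 → s = 10.0000
seg 2 [83.7°–108.3°] simple-harmonic, h=-8: full span → s += -8 → s = 2.0000
seg 3 [108.3°–160°] cycloidal, h=23: full span → s += 23 → s = 25.0000
seg 4 [160°–220.7°] simple-harmonic, h=-19: θ=168.8° here. β=8.8, B=60.7. -19/2·(1 − cos(π·0.1450)) = -0.9684 → s = 24.0316

24.0316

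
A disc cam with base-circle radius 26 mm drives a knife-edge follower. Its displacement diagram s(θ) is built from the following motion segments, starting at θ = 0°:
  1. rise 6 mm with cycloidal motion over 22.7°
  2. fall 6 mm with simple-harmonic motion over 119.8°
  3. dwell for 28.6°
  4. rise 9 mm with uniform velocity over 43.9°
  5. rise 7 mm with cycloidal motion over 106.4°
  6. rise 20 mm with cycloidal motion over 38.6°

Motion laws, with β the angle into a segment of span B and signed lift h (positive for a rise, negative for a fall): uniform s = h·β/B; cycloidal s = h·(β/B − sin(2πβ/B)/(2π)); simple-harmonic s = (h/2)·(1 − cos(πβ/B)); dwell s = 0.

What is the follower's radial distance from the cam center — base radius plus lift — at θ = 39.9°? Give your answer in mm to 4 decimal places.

seg 1 [0°–22.7°] cycloidal, h=6: full span → s += 6 → s = 6.0000
seg 2 [22.7°–142.5°] simple-harmonic, h=-6: θ=39.9° here. β=17.2, B=119.8. -6/2·(1 − cos(π·0.1436)) = -0.3000 → s = 5.7000
radial distance = base radius + s = 26 + 5.7000 = 31.7000

31.7000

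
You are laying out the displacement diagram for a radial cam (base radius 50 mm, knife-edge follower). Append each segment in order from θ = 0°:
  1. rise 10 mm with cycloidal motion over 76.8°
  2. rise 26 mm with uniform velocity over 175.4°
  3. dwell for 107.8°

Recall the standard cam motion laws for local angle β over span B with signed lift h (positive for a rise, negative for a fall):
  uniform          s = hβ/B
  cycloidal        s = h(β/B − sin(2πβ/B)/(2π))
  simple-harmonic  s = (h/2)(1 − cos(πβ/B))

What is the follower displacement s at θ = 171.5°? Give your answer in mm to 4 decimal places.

seg 1 [0°–76.8°] cycloidal, h=10: full span → s += 10 → s = 10.0000
seg 2 [76.8°–252.2°] uniform, h=26: θ=171.5° here. β=94.7, B=175.4. 26·94.7/175.4 = 14.0376 → s = 24.0376

24.0376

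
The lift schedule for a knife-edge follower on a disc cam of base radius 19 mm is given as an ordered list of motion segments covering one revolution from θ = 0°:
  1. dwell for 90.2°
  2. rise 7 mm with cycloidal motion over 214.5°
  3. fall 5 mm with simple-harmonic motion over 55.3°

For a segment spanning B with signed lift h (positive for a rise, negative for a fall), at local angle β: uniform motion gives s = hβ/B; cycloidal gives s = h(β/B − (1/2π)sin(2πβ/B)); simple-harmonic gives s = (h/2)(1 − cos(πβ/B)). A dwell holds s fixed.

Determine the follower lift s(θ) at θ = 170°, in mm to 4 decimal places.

seg 1 [0°–90.2°] dwell: s stays 0.0000
seg 2 [90.2°–304.7°] cycloidal, h=7: θ=170° here. β=79.8, B=214.5. 7·(0.3720 − sin(2π·0.3720)/(2π)) = 1.8018 → s = 1.8018

1.8018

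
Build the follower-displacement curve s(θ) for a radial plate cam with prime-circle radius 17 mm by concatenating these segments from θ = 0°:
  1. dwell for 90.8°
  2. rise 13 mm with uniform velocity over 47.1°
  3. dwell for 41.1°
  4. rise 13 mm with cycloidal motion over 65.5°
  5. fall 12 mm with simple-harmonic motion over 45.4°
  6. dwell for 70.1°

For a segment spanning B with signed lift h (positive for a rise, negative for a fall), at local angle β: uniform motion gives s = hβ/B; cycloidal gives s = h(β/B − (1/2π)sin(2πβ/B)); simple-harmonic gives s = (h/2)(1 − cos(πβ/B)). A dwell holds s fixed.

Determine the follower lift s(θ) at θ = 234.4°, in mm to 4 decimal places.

seg 1 [0°–90.8°] dwell: s stays 0.0000
seg 2 [90.8°–137.9°] uniform, h=13: full span → s += 13 → s = 13.0000
seg 3 [137.9°–179°] dwell: s stays 13.0000
seg 4 [179°–244.5°] cycloidal, h=13: θ=234.4° here. β=55.4, B=65.5. 13·(0.8458 − sin(2π·0.8458)/(2π)) = 12.7008 → s = 25.7008

25.7008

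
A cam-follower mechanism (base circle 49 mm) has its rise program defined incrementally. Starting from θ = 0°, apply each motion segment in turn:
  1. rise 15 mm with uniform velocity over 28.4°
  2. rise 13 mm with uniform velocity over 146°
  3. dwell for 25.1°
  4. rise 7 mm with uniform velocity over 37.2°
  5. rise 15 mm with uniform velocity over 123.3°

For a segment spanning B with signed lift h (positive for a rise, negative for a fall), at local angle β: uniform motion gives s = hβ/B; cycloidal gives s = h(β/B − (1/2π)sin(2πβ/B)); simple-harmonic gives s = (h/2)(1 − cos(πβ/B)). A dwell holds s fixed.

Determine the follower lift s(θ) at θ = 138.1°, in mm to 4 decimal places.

seg 1 [0°–28.4°] uniform, h=15: full span → s += 15 → s = 15.0000
seg 2 [28.4°–174.4°] uniform, h=13: θ=138.1° here. β=109.7, B=146. 13·109.7/146 = 9.7678 → s = 24.7678

24.7678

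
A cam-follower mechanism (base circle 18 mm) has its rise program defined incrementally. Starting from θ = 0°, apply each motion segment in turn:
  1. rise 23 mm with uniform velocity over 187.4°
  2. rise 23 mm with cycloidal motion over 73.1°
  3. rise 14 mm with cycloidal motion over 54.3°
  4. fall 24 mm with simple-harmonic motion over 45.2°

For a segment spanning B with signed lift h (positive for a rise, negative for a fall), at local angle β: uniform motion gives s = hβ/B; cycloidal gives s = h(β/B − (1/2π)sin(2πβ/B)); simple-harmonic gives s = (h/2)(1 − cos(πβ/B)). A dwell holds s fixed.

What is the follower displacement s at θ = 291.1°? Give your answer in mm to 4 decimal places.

seg 1 [0°–187.4°] uniform, h=23: full span → s += 23 → s = 23.0000
seg 2 [187.4°–260.5°] cycloidal, h=23: full span → s += 23 → s = 46.0000
seg 3 [260.5°–314.8°] cycloidal, h=14: θ=291.1° here. β=30.6, B=54.3. 14·(0.5635 − sin(2π·0.5635)/(2π)) = 8.7556 → s = 54.7556

54.7556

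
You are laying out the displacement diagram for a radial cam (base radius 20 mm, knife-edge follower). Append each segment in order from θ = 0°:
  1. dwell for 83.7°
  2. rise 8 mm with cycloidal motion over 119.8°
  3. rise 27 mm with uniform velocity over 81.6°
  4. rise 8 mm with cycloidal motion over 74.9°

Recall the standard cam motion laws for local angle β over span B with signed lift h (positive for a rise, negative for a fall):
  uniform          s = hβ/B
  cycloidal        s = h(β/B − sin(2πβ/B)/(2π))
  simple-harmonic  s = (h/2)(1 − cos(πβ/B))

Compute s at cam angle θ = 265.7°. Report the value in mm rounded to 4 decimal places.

seg 1 [0°–83.7°] dwell: s stays 0.0000
seg 2 [83.7°–203.5°] cycloidal, h=8: full span → s += 8 → s = 8.0000
seg 3 [203.5°–285.1°] uniform, h=27: θ=265.7° here. β=62.2, B=81.6. 27·62.2/81.6 = 20.5809 → s = 28.5809

28.5809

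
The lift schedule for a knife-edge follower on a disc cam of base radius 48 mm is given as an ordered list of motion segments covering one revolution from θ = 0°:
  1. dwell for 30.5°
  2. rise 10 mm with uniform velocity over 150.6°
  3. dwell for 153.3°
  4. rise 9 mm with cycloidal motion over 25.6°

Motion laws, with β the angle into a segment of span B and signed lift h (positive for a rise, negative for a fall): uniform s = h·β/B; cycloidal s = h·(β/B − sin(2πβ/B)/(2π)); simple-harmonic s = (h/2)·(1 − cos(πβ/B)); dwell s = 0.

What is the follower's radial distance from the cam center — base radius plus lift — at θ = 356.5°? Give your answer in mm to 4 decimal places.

seg 1 [0°–30.5°] dwell: s stays 0.0000
seg 2 [30.5°–181.1°] uniform, h=10: full span → s += 10 → s = 10.0000
seg 3 [181.1°–334.4°] dwell: s stays 10.0000
seg 4 [334.4°–360°] cycloidal, h=9: θ=356.5° here. β=22.1, B=25.6. 9·(0.8633 − sin(2π·0.8633)/(2π)) = 8.8542 → s = 18.8542
radial distance = base radius + s = 48 + 18.8542 = 66.8542

66.8542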